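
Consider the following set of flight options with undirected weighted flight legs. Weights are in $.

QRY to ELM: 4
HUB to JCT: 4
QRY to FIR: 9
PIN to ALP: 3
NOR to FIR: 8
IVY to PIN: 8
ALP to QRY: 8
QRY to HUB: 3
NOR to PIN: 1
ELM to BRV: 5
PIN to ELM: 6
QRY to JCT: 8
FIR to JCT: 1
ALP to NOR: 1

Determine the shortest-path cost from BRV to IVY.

$19

Shortest distances from BRV:
BRV: 0
ELM: 5  (via BRV)
QRY: 9  (via ELM)
PIN: 11  (via ELM)
NOR: 12  (via PIN)
HUB: 12  (via QRY)
ALP: 13  (via NOR)
JCT: 16  (via HUB)
FIR: 17  (via JCT)
IVY: 19  (via PIN)
Shortest route: BRV → ELM → PIN → IVY = $19.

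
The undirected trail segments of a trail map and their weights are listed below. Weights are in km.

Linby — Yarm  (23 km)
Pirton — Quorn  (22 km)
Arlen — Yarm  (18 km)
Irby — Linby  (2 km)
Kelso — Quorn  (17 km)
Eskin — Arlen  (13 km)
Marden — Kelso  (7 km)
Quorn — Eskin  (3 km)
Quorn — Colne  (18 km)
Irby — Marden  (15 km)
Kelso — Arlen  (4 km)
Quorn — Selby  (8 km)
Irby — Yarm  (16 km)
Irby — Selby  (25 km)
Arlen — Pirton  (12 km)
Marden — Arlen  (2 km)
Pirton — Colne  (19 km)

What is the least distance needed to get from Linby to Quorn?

35 km

Enumerating some paths:
Linby–Irby–Marden–Kelso–Quorn: 2+15+7+17 = 41
Linby–Irby–Marden–Kelso–Arlen–Eskin–Quorn: 2+15+7+4+13+3 = 44
Linby–Irby–Marden–Arlen–Kelso–Quorn: 2+15+2+4+17 = 40
Linby–Irby–Selby–Quorn: 2+25+8 = 35
Cheapest is Linby–Irby–Selby–Quorn at 35 km.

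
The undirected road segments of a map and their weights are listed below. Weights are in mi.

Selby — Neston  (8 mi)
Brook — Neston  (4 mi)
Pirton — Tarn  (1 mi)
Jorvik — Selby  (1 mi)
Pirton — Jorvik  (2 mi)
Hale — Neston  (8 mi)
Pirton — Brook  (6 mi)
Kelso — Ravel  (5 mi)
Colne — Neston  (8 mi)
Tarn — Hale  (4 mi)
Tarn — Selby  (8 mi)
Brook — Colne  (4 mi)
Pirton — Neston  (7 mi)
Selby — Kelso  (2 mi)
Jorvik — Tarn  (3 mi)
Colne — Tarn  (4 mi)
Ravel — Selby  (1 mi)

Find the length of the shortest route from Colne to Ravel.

Shortest distances from Colne:
Colne: 0
Tarn: 4  (via Colne)
Brook: 4  (via Colne)
Pirton: 5  (via Tarn)
Jorvik: 7  (via Tarn)
Selby: 8  (via Jorvik)
Hale: 8  (via Tarn)
Neston: 8  (via Colne)
Ravel: 9  (via Selby)
Shortest route: Colne → Tarn → Jorvik → Selby → Ravel = 9 mi.

9 mi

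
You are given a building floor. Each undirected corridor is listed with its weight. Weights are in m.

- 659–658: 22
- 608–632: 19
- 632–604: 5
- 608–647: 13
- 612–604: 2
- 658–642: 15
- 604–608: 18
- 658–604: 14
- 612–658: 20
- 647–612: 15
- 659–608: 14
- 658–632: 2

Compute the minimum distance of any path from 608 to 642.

36 m

Candidate routes:
608 → 632 → 658 → 642: 19+2+15 = 36
608 → 659 → 658 → 642: 14+22+15 = 51
608 → 604 → 658 → 642: 18+14+15 = 47
608 → 604 → 632 → 658 → 642: 18+5+2+15 = 40
Cheapest is 608 → 632 → 658 → 642 at 36 m.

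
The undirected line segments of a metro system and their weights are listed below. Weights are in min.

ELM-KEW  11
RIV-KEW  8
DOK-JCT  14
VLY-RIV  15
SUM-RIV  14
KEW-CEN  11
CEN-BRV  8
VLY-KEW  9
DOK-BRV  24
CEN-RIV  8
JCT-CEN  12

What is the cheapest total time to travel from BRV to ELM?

30 min

Enumerating some paths:
BRV - CEN - RIV - KEW - ELM: 8+8+8+11 = 35
BRV - CEN - RIV - VLY - KEW - ELM: 8+8+15+9+11 = 51
BRV - DOK - JCT - CEN - KEW - ELM: 24+14+12+11+11 = 72
BRV - CEN - KEW - ELM: 8+11+11 = 30
Cheapest is BRV - CEN - KEW - ELM at 30 min.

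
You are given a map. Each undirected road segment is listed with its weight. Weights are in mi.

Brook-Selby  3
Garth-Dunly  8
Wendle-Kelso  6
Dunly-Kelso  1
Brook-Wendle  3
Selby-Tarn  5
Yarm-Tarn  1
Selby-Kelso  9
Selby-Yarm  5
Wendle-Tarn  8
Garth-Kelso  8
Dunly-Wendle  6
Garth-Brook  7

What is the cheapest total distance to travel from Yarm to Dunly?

Shortest distances from Yarm:
Yarm: 0
Tarn: 1  (via Yarm)
Selby: 5  (via Yarm)
Brook: 8  (via Selby)
Wendle: 9  (via Tarn)
Kelso: 14  (via Selby)
Garth: 15  (via Brook)
Dunly: 15  (via Wendle)
Shortest route: Yarm → Tarn → Wendle → Dunly = 15 mi.

15 mi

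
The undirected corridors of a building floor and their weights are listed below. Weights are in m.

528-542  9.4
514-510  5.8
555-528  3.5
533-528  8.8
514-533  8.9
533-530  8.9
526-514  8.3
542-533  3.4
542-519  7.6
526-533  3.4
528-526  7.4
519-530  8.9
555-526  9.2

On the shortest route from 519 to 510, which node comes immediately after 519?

542

Enumerating some paths:
519 - 542 - 533 - 514 - 510: 7.6+3.4+8.9+5.8 = 25.7
519 - 542 - 533 - 526 - 514 - 510: 7.6+3.4+3.4+8.3+5.8 = 28.5
519 - 530 - 533 - 526 - 514 - 510: 8.9+8.9+3.4+8.3+5.8 = 35.3
519 - 530 - 533 - 514 - 510: 8.9+8.9+8.9+5.8 = 32.5
Cheapest is 519 - 542 - 533 - 514 - 510 at 25.7 m.
So from 519 the first move is to 542.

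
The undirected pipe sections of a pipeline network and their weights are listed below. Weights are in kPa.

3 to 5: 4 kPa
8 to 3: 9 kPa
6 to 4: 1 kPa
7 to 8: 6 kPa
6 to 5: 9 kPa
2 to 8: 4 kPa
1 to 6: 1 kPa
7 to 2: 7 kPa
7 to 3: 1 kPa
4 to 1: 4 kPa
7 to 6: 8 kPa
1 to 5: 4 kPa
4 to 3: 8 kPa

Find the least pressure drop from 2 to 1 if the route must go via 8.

19 kPa

Shortest 2→8: 2 → 8 = 4
Shortest 8→1: 8 → 7 → 3 → 5 → 1 = 15
Total via 8: 4 + 15 = 19 kPa.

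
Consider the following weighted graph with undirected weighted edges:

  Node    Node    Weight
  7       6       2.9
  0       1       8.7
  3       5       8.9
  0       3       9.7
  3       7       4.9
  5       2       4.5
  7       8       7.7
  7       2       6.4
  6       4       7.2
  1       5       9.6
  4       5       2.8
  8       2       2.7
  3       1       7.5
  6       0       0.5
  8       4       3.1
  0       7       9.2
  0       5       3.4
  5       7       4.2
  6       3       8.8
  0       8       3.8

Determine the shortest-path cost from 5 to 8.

Settle nodes by increasing distance from 5:
5: 0
4: 2.8  (via 5)
0: 3.4  (via 5)
6: 3.9  (via 0)
7: 4.2  (via 5)
2: 4.5  (via 5)
8: 5.9  (via 4)
Shortest route: 5–4–8 = 5.9.

5.9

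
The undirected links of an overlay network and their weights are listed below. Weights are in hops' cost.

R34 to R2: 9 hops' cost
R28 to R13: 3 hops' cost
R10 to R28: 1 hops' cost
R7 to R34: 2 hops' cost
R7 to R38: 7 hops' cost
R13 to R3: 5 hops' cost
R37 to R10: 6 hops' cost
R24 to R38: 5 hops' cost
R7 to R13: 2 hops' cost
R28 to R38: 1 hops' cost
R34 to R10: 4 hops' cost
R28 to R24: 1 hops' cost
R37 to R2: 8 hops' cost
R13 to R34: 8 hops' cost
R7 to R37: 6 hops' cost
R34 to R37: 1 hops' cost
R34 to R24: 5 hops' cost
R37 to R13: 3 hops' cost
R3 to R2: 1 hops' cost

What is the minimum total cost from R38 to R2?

Candidate routes:
R38 → R24 → R28 → R13 → R3 → R2: 5+1+3+5+1 = 15
R38 → R28 → R10 → R34 → R37 → R2: 1+1+4+1+8 = 15
R38 → R7 → R13 → R3 → R2: 7+2+5+1 = 15
R38 → R28 → R13 → R3 → R2: 1+3+5+1 = 10
Cheapest is R38 → R28 → R13 → R3 → R2 at 10 hops' cost.

10 hops' cost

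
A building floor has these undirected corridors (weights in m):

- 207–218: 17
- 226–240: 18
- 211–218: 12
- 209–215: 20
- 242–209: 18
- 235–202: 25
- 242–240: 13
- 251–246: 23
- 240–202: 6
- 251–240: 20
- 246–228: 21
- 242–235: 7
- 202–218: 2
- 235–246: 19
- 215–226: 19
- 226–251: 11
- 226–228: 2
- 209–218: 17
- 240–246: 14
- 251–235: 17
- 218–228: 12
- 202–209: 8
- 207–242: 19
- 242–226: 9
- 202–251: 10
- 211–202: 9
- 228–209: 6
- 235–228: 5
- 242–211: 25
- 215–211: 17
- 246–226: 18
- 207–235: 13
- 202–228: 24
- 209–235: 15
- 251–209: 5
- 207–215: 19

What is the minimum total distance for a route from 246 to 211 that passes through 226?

43 m

Best 246 to 226: 246 → 226 costing 18
Best 226 to 211: 226 → 228 → 209 → 202 → 211 costing 25
Total via 226: 18 + 25 = 43 m.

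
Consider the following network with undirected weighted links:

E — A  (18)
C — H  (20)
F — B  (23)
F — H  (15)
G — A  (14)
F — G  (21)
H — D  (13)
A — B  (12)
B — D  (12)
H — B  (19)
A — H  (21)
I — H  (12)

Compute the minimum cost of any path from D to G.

38

Running Dijkstra from D:
D: 0
B: 12  (via D)
H: 13  (via D)
A: 24  (via B)
I: 25  (via H)
F: 28  (via H)
C: 33  (via H)
G: 38  (via A)
Shortest route: D–B–A–G = 38.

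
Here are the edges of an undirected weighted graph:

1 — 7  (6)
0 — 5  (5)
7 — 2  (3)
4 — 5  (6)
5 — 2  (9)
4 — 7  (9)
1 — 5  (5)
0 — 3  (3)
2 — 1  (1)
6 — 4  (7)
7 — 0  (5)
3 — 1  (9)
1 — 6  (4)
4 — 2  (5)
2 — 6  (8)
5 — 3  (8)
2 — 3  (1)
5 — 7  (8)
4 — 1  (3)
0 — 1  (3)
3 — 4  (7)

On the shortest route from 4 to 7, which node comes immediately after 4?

1

Compare a few routes:
4 → 2 → 7: 5+3 = 8
4 → 1 → 2 → 7: 3+1+3 = 7
4 → 7: 9 = 9
4 → 1 → 7: 3+6 = 9
The minimum is 7 via 4 → 1 → 2 → 7.
So from 4 the first move is to 1.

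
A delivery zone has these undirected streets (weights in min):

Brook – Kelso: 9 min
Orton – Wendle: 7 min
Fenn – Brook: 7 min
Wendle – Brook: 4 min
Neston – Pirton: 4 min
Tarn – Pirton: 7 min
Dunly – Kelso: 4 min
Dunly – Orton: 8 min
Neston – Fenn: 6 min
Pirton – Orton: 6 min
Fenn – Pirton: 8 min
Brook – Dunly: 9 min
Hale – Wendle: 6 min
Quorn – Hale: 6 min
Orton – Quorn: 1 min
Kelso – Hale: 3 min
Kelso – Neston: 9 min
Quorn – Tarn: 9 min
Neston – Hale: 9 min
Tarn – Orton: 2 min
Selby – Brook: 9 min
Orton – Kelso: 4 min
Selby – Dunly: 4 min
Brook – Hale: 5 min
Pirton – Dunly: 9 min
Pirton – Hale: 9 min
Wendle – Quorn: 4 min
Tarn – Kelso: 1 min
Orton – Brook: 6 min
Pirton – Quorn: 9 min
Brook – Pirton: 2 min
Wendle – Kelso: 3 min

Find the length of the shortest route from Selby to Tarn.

Enumerating some paths:
Selby - Dunly - Kelso - Orton - Tarn: 4+4+4+2 = 14
Selby - Dunly - Kelso - Tarn: 4+4+1 = 9
The minimum is 9 min via Selby - Dunly - Kelso - Tarn.

9 min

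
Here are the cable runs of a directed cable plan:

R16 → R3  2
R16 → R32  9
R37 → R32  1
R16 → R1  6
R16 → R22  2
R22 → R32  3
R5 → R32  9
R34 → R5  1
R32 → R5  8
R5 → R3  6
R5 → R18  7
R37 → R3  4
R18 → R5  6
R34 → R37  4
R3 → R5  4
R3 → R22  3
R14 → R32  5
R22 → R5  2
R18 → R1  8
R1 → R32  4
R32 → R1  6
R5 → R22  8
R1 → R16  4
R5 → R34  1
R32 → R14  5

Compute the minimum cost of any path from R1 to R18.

15

Settle nodes by increasing distance from R1:
R1: 0
R32: 4  (via R1)
R16: 4  (via R1)
R22: 6  (via R16)
R3: 6  (via R16)
R5: 8  (via R22)
R34: 9  (via R5)
R14: 9  (via R32)
R37: 13  (via R34)
R18: 15  (via R5)
Shortest route: R1 → R16 → R22 → R5 → R18 = 15.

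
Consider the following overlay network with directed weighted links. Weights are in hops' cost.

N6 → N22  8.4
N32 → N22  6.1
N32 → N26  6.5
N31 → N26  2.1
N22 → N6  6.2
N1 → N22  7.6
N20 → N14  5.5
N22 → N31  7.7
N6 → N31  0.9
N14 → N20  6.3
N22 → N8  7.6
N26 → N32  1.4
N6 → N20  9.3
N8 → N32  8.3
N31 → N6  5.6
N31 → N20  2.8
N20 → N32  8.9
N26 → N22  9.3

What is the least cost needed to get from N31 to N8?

17.2 hops' cost

Compare a few routes:
N31–N6–N22–N8: 5.6+8.4+7.6 = 21.6
N31–N26–N32–N22–N8: 2.1+1.4+6.1+7.6 = 17.2
N31–N26–N22–N8: 2.1+9.3+7.6 = 19
N31–N20–N32–N22–N8: 2.8+8.9+6.1+7.6 = 25.4
Cheapest is N31–N26–N32–N22–N8 at 17.2 hops' cost.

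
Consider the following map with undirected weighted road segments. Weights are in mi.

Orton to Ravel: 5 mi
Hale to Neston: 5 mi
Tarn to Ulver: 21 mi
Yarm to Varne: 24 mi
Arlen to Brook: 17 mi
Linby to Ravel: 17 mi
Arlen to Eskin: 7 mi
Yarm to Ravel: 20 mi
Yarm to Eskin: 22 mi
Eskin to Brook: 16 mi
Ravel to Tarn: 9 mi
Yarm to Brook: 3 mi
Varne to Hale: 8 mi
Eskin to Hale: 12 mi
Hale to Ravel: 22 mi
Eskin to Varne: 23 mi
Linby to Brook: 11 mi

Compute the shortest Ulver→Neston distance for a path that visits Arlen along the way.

Shortest Ulver→Arlen: Ulver–Tarn–Ravel–Yarm–Brook–Arlen = 70
Best Arlen to Neston: Arlen–Eskin–Hale–Neston costing 24
Total via Arlen: 70 + 24 = 94 mi.

94 mi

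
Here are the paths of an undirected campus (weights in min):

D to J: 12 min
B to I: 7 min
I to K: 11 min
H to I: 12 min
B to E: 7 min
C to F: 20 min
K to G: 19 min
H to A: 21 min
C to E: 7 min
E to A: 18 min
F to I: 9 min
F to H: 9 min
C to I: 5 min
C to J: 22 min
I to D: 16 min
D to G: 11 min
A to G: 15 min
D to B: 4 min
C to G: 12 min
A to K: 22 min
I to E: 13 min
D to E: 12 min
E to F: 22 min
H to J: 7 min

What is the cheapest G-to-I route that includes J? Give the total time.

Shortest G→J: G–D–J = 23
Best J to I: J–H–I costing 19
Total via J: 23 + 19 = 42 min.

42 min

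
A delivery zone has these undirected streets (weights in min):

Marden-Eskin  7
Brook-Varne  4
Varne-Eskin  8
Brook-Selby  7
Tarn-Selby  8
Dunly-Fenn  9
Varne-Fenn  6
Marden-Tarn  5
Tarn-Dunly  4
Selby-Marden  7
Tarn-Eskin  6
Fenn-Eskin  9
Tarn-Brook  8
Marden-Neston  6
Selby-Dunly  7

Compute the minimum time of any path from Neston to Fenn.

Compare a few routes:
Neston → Marden → Tarn → Eskin → Fenn: 6+5+6+9 = 26
Neston → Marden → Eskin → Fenn: 6+7+9 = 22
Neston → Marden → Tarn → Dunly → Fenn: 6+5+4+9 = 24
The minimum is 22 min via Neston → Marden → Eskin → Fenn.

22 min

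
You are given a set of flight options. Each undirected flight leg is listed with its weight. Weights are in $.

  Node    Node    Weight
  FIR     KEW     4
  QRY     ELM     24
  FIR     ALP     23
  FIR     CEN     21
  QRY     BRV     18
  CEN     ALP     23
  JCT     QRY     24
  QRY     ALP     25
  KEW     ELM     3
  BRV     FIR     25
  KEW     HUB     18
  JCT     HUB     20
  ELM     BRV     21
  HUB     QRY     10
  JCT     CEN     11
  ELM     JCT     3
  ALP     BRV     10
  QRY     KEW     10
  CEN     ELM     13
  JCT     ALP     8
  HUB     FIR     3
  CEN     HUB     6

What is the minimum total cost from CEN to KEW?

Enumerating some paths:
CEN → ELM → KEW: 13+3 = 16
CEN → HUB → FIR → KEW: 6+3+4 = 13
Cheapest is CEN → HUB → FIR → KEW at $13.

$13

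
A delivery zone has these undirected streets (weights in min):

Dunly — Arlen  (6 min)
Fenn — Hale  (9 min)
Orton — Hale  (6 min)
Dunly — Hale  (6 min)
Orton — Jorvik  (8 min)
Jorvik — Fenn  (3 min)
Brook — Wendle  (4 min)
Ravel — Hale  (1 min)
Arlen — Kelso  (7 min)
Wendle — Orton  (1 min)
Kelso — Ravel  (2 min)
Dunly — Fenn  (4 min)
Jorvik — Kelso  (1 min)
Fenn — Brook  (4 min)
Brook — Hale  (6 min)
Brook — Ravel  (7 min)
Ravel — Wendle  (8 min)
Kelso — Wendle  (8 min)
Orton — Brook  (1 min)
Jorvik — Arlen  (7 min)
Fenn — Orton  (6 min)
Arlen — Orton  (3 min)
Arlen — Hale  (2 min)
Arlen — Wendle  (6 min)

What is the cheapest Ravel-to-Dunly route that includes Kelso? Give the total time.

Shortest Ravel→Kelso: Ravel → Kelso = 2
Best Kelso to Dunly: Kelso → Jorvik → Fenn → Dunly costing 8
Total via Kelso: 2 + 8 = 10 min.

10 min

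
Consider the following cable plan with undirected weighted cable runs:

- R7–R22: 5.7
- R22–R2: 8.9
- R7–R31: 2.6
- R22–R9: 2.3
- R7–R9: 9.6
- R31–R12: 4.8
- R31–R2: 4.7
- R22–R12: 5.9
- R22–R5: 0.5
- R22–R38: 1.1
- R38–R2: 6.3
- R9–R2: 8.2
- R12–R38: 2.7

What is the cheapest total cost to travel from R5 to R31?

8.8

Enumerating some paths:
R5 - R22 - R7 - R31: 0.5+5.7+2.6 = 8.8
R5 - R22 - R38 - R12 - R31: 0.5+1.1+2.7+4.8 = 9.1
The minimum is 8.8 via R5 - R22 - R7 - R31.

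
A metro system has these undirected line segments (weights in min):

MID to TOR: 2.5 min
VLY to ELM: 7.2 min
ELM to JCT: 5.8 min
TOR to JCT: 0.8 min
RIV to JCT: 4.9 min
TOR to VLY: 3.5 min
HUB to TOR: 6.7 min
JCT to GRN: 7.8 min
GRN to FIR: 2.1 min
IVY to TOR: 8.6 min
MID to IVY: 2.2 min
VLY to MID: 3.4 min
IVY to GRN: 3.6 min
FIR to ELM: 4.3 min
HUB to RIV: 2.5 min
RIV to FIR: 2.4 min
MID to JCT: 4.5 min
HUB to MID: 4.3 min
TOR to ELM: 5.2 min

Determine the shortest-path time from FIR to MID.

Shortest distances from FIR:
FIR: 0
GRN: 2.1  (via FIR)
RIV: 2.4  (via FIR)
ELM: 4.3  (via FIR)
HUB: 4.9  (via RIV)
IVY: 5.7  (via GRN)
JCT: 7.3  (via RIV)
MID: 7.9  (via IVY)
Shortest route: FIR–GRN–IVY–MID = 7.9 min.

7.9 min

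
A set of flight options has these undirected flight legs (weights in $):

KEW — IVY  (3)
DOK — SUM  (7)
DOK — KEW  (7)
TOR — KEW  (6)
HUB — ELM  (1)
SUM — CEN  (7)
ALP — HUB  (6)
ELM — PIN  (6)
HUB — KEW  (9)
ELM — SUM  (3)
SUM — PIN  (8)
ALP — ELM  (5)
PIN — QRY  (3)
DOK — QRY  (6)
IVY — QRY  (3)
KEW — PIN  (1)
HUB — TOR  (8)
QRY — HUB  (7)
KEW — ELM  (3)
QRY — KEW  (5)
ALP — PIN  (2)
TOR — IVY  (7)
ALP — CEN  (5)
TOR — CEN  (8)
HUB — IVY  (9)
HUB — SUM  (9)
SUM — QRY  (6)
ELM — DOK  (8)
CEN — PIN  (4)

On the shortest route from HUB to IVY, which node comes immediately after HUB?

ELM

Enumerating some paths:
HUB–IVY: 9 = 9
HUB–ELM–KEW–IVY: 1+3+3 = 7
Cheapest is HUB–ELM–KEW–IVY at $7.
So from HUB the first move is to ELM.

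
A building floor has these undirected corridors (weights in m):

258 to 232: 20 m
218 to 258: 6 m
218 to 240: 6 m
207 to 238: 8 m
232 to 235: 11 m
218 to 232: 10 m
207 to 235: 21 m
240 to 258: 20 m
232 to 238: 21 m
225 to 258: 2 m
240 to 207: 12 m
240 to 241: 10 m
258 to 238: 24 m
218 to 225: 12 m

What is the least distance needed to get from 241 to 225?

Compare a few routes:
241–240–218–225: 10+6+12 = 28
241–240–218–258–225: 10+6+6+2 = 24
The minimum is 24 m via 241–240–218–258–225.

24 m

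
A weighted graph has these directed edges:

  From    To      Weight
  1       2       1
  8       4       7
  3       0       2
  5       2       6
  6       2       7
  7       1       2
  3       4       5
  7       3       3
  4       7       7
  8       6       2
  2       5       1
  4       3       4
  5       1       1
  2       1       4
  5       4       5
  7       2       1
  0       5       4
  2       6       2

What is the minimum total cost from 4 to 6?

10

Compare a few routes:
4–3–0–5–1–2–6: 4+2+4+1+1+2 = 14
4–3–0–5–2–6: 4+2+4+6+2 = 18
4–7–1–2–6: 7+2+1+2 = 12
4–7–2–6: 7+1+2 = 10
The minimum is 10 via 4–7–2–6.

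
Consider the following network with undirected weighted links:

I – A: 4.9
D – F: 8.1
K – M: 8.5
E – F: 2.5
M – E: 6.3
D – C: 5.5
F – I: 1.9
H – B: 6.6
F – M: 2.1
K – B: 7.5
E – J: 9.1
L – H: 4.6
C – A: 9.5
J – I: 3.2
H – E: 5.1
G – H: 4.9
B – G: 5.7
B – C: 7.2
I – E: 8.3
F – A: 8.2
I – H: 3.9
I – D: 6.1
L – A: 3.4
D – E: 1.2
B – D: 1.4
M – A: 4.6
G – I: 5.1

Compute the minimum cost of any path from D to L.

Settle nodes by increasing distance from D:
D: 0
E: 1.2  (via D)
B: 1.4  (via D)
F: 3.7  (via E)
C: 5.5  (via D)
I: 5.6  (via F)
M: 5.8  (via F)
H: 6.3  (via E)
G: 7.1  (via B)
J: 8.8  (via I)
K: 8.9  (via B)
A: 10.4  (via M)
L: 10.9  (via H)
Shortest route: D–E–H–L = 10.9.

10.9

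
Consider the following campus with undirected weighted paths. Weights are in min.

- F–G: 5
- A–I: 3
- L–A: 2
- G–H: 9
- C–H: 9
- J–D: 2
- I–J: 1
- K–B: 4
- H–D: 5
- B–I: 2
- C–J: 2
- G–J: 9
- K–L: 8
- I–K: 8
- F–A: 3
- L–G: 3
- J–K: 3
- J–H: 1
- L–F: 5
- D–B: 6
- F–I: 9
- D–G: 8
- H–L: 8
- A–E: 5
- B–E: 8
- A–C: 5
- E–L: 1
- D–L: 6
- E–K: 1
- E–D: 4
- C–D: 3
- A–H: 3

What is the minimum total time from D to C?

Candidate routes:
D → J → C: 2+2 = 4
D → C: 3 = 3
Cheapest is D → C at 3 min.

3 min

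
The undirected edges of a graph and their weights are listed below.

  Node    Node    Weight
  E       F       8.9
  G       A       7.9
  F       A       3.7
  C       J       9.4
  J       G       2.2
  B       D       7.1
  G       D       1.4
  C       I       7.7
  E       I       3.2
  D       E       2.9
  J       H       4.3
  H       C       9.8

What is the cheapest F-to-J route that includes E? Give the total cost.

15.4

Shortest F→E: F → E = 8.9
Best E to J: E → D → G → J costing 6.5
Total via E: 8.9 + 6.5 = 15.4.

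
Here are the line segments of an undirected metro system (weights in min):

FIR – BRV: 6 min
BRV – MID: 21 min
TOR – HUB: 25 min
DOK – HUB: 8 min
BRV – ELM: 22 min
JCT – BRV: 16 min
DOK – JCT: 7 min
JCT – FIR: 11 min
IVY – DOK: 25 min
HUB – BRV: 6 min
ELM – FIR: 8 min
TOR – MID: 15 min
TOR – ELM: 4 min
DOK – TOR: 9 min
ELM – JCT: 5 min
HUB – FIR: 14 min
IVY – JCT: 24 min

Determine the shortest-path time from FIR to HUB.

Running Dijkstra from FIR:
FIR: 0
BRV: 6  (via FIR)
ELM: 8  (via FIR)
JCT: 11  (via FIR)
HUB: 12  (via BRV)
Shortest route: FIR → BRV → HUB = 12 min.

12 min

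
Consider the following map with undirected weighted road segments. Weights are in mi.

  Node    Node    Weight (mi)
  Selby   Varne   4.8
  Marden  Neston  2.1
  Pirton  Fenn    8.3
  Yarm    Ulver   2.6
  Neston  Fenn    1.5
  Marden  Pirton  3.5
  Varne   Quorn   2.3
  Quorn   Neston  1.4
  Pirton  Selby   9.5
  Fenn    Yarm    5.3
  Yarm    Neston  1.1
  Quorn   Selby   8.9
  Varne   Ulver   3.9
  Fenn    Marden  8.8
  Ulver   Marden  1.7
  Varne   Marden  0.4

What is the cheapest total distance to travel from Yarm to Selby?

Settle nodes by increasing distance from Yarm:
Yarm: 0
Neston: 1.1  (via Yarm)
Quorn: 2.5  (via Neston)
Ulver: 2.6  (via Yarm)
Fenn: 2.6  (via Neston)
Marden: 3.2  (via Neston)
Varne: 3.6  (via Marden)
Pirton: 6.7  (via Marden)
Selby: 8.4  (via Varne)
Shortest route: Yarm–Neston–Marden–Varne–Selby = 8.4 mi.

8.4 mi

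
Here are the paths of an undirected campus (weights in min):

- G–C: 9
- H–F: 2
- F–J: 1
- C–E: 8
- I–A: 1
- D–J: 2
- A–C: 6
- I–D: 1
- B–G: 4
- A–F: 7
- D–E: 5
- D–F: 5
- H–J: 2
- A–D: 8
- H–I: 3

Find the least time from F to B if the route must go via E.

29 min

Best F to E: F → J → D → E costing 8
Best E to B: E → C → G → B costing 21
Total via E: 8 + 21 = 29 min.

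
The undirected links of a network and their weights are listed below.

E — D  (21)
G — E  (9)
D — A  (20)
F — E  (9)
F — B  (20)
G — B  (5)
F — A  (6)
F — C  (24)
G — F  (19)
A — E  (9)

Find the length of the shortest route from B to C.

Enumerating some paths:
B → F → C: 20+24 = 44
B → G → E → F → C: 5+9+9+24 = 47
B → G → F → C: 5+19+24 = 48
B → G → E → A → F → C: 5+9+9+6+24 = 53
The minimum is 44 via B → F → C.

44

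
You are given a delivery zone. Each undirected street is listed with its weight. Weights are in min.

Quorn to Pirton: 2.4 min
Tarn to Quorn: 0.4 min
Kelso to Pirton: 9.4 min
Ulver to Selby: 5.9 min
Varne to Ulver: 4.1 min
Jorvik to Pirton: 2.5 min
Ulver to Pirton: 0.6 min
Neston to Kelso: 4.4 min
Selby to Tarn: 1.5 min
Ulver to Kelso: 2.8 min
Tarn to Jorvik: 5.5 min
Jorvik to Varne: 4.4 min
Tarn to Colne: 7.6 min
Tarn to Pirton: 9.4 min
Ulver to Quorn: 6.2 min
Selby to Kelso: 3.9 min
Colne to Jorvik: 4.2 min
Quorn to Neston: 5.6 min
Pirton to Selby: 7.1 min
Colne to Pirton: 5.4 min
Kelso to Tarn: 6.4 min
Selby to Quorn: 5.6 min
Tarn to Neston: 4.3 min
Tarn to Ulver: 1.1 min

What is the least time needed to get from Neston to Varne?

Compare a few routes:
Neston → Tarn → Ulver → Varne: 4.3+1.1+4.1 = 9.5
Neston → Quorn → Tarn → Ulver → Varne: 5.6+0.4+1.1+4.1 = 11.2
The minimum is 9.5 min via Neston → Tarn → Ulver → Varne.

9.5 min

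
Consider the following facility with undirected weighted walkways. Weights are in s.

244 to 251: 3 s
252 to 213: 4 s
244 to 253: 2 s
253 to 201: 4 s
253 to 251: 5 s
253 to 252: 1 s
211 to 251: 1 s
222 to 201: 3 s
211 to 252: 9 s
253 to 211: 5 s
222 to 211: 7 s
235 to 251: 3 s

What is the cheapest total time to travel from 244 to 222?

Enumerating some paths:
244–251–211–222: 3+1+7 = 11
244–253–201–222: 2+4+3 = 9
244–253–211–222: 2+5+7 = 14
The minimum is 9 s via 244–253–201–222.

9 s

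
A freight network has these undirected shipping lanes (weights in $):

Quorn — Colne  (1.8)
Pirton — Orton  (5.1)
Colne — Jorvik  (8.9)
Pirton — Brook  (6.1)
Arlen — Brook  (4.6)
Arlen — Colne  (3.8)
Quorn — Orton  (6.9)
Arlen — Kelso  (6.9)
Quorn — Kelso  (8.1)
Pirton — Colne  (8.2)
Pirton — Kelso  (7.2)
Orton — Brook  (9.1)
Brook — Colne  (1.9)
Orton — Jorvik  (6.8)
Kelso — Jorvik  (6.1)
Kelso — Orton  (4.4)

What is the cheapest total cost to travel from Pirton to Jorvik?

$11.9

Enumerating some paths:
Pirton–Kelso–Jorvik: 7.2+6.1 = 13.3
Pirton–Orton–Jorvik: 5.1+6.8 = 11.9
The minimum is $11.9 via Pirton–Orton–Jorvik.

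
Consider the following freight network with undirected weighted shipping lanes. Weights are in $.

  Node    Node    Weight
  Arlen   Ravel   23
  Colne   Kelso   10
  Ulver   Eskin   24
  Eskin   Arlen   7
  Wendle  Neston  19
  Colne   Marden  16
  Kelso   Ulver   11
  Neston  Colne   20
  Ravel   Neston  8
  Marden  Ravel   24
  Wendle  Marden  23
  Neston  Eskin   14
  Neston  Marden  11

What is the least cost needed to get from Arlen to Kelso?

Running Dijkstra from Arlen:
Arlen: 0
Eskin: 7  (via Arlen)
Neston: 21  (via Eskin)
Ravel: 23  (via Arlen)
Ulver: 31  (via Eskin)
Marden: 32  (via Neston)
Wendle: 40  (via Neston)
Colne: 41  (via Neston)
Kelso: 42  (via Ulver)
Shortest route: Arlen–Eskin–Ulver–Kelso = $42.

$42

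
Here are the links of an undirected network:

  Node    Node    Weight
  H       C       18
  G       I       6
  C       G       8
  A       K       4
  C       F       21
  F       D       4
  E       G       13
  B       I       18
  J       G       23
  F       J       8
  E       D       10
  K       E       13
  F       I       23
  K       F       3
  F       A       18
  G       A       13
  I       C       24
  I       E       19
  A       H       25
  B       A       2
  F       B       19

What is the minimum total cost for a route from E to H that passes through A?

Best E to A: E–K–A costing 17
Best A to H: A–H costing 25
Total via A: 17 + 25 = 42.

42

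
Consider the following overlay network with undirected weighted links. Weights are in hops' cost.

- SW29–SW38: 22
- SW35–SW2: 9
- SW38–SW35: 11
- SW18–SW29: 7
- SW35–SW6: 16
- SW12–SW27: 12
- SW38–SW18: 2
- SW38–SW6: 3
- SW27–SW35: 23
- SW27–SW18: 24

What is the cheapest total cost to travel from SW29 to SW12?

Shortest distances from SW29:
SW29: 0
SW18: 7  (via SW29)
SW38: 9  (via SW18)
SW6: 12  (via SW38)
SW35: 20  (via SW38)
SW2: 29  (via SW35)
SW27: 31  (via SW18)
SW12: 43  (via SW27)
Shortest route: SW29 → SW18 → SW27 → SW12 = 43 hops' cost.

43 hops' cost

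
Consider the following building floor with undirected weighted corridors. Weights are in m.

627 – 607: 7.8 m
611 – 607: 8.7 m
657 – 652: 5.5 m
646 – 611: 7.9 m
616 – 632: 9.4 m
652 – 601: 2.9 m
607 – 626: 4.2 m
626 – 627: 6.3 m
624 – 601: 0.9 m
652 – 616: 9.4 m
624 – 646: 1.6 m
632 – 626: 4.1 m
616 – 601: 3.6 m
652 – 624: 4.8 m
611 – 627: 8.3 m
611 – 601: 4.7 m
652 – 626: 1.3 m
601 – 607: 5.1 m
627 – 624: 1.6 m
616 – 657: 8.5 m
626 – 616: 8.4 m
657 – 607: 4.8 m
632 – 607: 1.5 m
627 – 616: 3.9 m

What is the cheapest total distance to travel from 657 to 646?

Enumerating some paths:
657 → 652 → 624 → 646: 5.5+4.8+1.6 = 11.9
657 → 607 → 601 → 624 → 646: 4.8+5.1+0.9+1.6 = 12.4
657 → 652 → 601 → 624 → 646: 5.5+2.9+0.9+1.6 = 10.9
Cheapest is 657 → 652 → 601 → 624 → 646 at 10.9 m.

10.9 m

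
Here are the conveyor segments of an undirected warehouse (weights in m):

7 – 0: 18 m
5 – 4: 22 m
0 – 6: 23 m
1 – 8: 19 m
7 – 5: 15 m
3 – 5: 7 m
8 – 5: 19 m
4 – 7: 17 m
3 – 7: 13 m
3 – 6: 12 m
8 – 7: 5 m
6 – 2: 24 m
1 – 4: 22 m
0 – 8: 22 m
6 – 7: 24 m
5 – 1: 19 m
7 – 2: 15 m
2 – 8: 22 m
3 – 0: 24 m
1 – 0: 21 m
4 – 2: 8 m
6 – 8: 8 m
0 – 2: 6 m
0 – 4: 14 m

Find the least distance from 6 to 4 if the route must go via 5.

41 m

Best 6 to 5: 6–3–5 costing 19
Best 5 to 4: 5–4 costing 22
Total via 5: 19 + 22 = 41 m.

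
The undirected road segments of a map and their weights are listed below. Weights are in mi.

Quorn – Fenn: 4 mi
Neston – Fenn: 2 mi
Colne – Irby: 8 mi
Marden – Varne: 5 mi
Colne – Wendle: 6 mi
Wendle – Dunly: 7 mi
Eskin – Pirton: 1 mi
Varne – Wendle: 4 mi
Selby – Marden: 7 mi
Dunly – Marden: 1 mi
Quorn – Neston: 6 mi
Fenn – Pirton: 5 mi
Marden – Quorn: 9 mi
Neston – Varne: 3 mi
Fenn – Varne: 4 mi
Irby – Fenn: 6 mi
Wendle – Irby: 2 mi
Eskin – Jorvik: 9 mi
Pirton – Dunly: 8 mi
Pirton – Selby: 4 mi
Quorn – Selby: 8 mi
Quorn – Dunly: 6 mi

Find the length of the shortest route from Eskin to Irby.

12 mi

Shortest distances from Eskin:
Eskin: 0
Pirton: 1  (via Eskin)
Selby: 5  (via Pirton)
Fenn: 6  (via Pirton)
Neston: 8  (via Fenn)
Jorvik: 9  (via Eskin)
Dunly: 9  (via Pirton)
Marden: 10  (via Dunly)
Varne: 10  (via Fenn)
Quorn: 10  (via Fenn)
Irby: 12  (via Fenn)
Shortest route: Eskin–Pirton–Fenn–Irby = 12 mi.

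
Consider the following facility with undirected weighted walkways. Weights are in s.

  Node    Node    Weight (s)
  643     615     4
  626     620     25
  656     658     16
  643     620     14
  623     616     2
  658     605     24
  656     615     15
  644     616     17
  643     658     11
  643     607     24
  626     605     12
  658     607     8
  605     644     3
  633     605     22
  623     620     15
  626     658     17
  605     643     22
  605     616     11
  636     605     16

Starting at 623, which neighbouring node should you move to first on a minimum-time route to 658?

Candidate routes:
623 → 616 → 605 → 658: 2+11+24 = 37
623 → 620 → 643 → 658: 15+14+11 = 40
The minimum is 37 s via 623 → 616 → 605 → 658.
So from 623 the first move is to 616.

616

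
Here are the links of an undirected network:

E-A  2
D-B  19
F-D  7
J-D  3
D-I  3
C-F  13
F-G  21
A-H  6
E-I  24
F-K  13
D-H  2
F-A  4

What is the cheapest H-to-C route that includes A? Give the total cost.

23

Best H to A: H → A costing 6
Best A to C: A → F → C costing 17
Total via A: 6 + 17 = 23.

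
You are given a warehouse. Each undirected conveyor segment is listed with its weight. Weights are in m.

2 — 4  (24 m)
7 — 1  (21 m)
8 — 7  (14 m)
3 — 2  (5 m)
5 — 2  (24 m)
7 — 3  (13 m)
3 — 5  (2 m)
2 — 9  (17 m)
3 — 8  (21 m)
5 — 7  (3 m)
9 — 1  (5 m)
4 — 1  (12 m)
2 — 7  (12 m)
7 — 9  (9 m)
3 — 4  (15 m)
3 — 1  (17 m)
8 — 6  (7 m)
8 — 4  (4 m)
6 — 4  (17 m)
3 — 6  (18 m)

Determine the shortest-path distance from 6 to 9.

28 m

Candidate routes:
6–3–5–7–9: 18+2+3+9 = 32
6–8–7–9: 7+14+9 = 30
6–8–4–1–9: 7+4+12+5 = 28
6–4–1–9: 17+12+5 = 34
The minimum is 28 m via 6–8–4–1–9.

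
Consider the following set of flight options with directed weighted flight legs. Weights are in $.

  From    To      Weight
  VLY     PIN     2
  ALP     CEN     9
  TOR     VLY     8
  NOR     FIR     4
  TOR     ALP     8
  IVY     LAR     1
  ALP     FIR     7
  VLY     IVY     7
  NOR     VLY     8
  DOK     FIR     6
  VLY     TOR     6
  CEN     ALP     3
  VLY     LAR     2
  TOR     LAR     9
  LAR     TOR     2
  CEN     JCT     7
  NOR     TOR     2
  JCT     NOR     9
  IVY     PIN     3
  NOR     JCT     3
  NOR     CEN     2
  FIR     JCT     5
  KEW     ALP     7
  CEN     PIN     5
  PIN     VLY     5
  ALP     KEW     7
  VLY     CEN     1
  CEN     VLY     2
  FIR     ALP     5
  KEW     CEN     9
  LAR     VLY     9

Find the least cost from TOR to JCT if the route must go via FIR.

Shortest TOR→FIR: TOR → ALP → FIR = 15
Best FIR to JCT: FIR → JCT costing 5
Total via FIR: 15 + 5 = $20.

$20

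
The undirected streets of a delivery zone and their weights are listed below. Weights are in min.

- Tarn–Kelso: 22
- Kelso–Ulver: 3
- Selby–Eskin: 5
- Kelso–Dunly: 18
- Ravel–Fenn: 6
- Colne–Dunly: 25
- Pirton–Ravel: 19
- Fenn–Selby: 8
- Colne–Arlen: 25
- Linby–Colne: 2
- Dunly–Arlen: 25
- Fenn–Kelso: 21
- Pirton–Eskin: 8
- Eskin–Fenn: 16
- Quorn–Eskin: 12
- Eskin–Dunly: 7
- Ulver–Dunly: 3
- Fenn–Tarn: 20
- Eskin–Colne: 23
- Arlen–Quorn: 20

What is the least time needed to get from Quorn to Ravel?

31 min

Settle nodes by increasing distance from Quorn:
Quorn: 0
Eskin: 12  (via Quorn)
Selby: 17  (via Eskin)
Dunly: 19  (via Eskin)
Arlen: 20  (via Quorn)
Pirton: 20  (via Eskin)
Ulver: 22  (via Dunly)
Fenn: 25  (via Selby)
Kelso: 25  (via Ulver)
Ravel: 31  (via Fenn)
Shortest route: Quorn → Eskin → Selby → Fenn → Ravel = 31 min.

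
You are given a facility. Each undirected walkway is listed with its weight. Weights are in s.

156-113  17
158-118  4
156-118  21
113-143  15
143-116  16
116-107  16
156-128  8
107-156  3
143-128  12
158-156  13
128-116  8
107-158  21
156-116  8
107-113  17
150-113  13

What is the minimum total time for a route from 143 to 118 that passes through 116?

41 s

Best 143 to 116: 143–116 costing 16
Best 116 to 118: 116–156–158–118 costing 25
Total via 116: 16 + 25 = 41 s.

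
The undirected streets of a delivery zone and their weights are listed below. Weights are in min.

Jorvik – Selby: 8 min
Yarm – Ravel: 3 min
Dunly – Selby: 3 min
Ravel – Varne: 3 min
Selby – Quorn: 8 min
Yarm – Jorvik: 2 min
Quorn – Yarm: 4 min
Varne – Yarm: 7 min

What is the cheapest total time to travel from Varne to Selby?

Shortest distances from Varne:
Varne: 0
Ravel: 3  (via Varne)
Yarm: 6  (via Ravel)
Jorvik: 8  (via Yarm)
Quorn: 10  (via Yarm)
Selby: 16  (via Jorvik)
Shortest route: Varne → Ravel → Yarm → Jorvik → Selby = 16 min.

16 min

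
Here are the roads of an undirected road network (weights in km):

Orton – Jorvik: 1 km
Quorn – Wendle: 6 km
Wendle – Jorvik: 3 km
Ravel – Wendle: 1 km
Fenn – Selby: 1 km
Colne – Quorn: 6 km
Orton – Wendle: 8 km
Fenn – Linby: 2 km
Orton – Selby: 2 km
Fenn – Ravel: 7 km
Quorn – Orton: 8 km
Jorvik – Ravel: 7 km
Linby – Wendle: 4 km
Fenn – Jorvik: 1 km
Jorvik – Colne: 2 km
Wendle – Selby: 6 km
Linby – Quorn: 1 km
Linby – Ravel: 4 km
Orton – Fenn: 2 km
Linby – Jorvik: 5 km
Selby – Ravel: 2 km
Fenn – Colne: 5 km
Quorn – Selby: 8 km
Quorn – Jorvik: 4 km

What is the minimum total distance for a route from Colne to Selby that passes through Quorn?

Shortest Colne→Quorn: Colne → Quorn = 6
Best Quorn to Selby: Quorn → Linby → Fenn → Selby costing 4
Total via Quorn: 6 + 4 = 10 km.

10 km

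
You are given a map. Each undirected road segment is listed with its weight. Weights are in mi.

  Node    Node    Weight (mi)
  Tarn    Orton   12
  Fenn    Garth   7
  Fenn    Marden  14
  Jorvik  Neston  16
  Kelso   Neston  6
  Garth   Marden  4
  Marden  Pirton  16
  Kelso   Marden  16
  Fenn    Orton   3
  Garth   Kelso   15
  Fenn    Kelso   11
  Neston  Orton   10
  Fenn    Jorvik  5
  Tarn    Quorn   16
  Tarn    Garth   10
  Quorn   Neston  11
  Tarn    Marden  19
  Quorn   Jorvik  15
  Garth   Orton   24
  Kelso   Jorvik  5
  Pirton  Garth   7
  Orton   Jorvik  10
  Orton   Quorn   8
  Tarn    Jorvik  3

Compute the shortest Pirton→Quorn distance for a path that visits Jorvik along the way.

34 mi

Best Pirton to Jorvik: Pirton → Garth → Fenn → Jorvik costing 19
Best Jorvik to Quorn: Jorvik → Quorn costing 15
Total via Jorvik: 19 + 15 = 34 mi.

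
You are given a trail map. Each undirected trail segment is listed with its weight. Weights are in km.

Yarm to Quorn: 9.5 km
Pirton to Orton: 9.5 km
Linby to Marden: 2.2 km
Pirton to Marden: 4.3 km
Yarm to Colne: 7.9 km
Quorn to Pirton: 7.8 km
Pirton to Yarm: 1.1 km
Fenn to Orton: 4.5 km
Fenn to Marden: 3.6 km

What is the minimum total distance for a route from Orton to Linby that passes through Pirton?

Best Orton to Pirton: Orton → Pirton costing 9.5
Best Pirton to Linby: Pirton → Marden → Linby costing 6.5
Total via Pirton: 9.5 + 6.5 = 16 km.

16 km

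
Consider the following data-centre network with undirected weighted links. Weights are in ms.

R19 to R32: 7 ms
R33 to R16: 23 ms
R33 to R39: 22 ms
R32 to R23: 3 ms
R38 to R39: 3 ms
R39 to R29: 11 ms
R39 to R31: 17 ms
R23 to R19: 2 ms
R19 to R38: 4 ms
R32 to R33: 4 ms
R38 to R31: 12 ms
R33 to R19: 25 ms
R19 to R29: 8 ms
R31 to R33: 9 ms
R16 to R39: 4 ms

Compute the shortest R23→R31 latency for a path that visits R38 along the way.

Shortest R23→R38: R23–R19–R38 = 6
Shortest R38→R31: R38–R31 = 12
Total via R38: 6 + 12 = 18 ms.

18 ms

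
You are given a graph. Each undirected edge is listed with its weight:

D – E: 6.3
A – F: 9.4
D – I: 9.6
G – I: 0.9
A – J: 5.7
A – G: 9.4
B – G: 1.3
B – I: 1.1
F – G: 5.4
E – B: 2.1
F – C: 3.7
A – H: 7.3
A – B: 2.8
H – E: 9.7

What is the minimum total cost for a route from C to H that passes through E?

Shortest C→E: C–F–G–B–E = 12.5
Shortest E→H: E–H = 9.7
Total via E: 12.5 + 9.7 = 22.2.

22.2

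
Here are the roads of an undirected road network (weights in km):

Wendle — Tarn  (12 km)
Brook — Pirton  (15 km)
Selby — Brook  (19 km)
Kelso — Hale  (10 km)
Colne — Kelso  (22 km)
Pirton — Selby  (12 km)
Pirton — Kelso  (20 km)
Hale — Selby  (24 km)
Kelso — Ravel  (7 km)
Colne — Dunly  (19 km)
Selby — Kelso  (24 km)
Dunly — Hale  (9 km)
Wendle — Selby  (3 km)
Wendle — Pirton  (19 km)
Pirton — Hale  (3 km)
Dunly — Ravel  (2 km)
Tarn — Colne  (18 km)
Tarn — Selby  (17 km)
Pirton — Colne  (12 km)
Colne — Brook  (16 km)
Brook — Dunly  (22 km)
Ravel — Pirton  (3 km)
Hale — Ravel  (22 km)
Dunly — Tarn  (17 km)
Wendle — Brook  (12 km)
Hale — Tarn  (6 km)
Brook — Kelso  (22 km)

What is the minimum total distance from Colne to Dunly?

17 km

Compare a few routes:
Colne → Pirton → Ravel → Dunly: 12+3+2 = 17
Colne → Dunly: 19 = 19
Cheapest is Colne → Pirton → Ravel → Dunly at 17 km.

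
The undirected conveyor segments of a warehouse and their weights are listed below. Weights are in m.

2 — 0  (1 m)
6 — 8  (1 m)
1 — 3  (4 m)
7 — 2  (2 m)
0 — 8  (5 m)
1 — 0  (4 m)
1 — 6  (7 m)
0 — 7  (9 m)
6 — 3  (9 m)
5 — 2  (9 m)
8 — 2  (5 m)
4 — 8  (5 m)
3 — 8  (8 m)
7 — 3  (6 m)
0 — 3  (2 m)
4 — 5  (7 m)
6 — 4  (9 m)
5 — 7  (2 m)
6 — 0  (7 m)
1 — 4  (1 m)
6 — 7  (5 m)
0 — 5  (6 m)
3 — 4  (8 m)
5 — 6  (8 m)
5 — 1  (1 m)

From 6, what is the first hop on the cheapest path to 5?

Compare a few routes:
6 - 8 - 4 - 1 - 5: 1+5+1+1 = 8
6 - 5: 8 = 8
6 - 7 - 5: 5+2 = 7
Cheapest is 6 - 7 - 5 at 7 m.
So from 6 the first move is to 7.

7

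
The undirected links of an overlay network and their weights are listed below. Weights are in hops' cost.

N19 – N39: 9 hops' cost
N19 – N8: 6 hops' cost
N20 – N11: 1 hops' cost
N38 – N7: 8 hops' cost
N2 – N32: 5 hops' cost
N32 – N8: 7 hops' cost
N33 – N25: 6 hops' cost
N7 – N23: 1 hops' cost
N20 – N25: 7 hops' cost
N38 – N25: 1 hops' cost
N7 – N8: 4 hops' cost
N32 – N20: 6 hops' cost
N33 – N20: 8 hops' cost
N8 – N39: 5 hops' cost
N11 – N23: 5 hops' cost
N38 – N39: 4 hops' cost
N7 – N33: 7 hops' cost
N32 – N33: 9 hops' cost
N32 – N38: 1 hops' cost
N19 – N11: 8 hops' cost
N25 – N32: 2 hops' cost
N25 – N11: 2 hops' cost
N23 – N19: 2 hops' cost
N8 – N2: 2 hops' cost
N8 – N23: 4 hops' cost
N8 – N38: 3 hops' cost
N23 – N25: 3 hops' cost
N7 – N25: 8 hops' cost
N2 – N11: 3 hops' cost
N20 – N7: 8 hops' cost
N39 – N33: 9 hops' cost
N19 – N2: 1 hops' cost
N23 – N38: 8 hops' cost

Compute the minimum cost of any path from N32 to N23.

Compare a few routes:
N32–N2–N19–N23: 5+1+2 = 8
N32–N25–N23: 2+3 = 5
Cheapest is N32–N25–N23 at 5 hops' cost.

5 hops' cost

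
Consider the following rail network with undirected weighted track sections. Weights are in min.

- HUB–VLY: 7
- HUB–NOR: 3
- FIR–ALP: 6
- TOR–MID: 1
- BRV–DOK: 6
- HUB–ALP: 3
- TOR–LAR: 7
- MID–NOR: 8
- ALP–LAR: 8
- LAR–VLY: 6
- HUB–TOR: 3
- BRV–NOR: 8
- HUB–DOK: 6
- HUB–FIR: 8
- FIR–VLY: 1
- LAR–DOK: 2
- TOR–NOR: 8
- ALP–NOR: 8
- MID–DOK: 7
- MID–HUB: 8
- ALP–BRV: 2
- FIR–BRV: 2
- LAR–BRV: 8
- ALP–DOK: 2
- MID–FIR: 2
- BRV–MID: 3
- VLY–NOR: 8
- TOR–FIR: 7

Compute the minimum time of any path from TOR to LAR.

7 min

Compare a few routes:
TOR → MID → BRV → ALP → DOK → LAR: 1+3+2+2+2 = 10
TOR → LAR: 7 = 7
TOR → MID → DOK → LAR: 1+7+2 = 10
TOR → MID → FIR → VLY → LAR: 1+2+1+6 = 10
The minimum is 7 min via TOR → LAR.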